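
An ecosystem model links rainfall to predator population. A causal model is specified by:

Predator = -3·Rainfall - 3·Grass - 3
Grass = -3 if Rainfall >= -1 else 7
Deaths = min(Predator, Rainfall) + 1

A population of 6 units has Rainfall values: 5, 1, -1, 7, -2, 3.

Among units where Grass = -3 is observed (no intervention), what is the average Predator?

Conditioning on Grass=-3 selects the 5 unit(s) with Rainfall ∈ {5, 1, -1, 7, 3}. Their Predator values: -9, 3, 9, -15, -3. Mean = -3.

-3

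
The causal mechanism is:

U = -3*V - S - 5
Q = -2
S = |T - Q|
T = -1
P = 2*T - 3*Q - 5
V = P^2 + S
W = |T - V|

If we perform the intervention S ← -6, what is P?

Under do(S=-6), the mechanism S = |T - Q| is discarded; S is fixed at -6.
Since P is not a descendant of the intervened variable, it is unaffected.
P = 2*T - 3*Q - 5  [with T=-1, Q=-2]  = -1

-1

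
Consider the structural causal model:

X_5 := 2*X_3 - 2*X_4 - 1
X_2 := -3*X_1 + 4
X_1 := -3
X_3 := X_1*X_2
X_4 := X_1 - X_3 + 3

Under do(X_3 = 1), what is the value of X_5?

3

do(X_3=1) replaces the equation X_3 := X_1*X_2 with the constant X_3 = 1.
X_4 = X_1 - X_3 + 3  [with X_1=-3, X_3=1]  = -1
X_5 = 2*X_3 - 2*X_4 - 1  [with X_3=1, X_4=-1]  = 3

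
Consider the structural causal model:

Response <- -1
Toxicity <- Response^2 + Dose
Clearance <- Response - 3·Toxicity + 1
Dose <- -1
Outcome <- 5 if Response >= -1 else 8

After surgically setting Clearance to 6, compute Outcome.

5

Intervening sets Clearance = 6 and removes its equation (Clearance <- Response - 3·Toxicity + 1).
No directed path runs from Clearance to Outcome, so Outcome keeps its natural value.
Outcome = 5 if Response >= -1 else 8  [with Response=-1]  = 5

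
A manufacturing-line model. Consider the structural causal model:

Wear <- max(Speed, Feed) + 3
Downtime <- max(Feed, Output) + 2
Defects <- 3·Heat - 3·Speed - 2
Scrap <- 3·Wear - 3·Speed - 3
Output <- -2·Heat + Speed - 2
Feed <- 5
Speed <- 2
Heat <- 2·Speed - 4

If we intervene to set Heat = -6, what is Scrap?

15

The intervention breaks the incoming arrows to Heat: Heat <- 2·Speed - 4 no longer applies, and Heat = -6.
No directed path runs from Heat to Scrap, so Scrap keeps its natural value.
Wear = max(Speed, Feed) + 3  [with Speed=2, Feed=5]  = 8
Scrap = 3·Wear - 3·Speed - 3  [with Wear=8, Speed=2]  = 15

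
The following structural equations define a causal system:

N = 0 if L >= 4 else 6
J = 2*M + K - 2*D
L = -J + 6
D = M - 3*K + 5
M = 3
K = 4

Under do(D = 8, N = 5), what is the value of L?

The joint intervention fixes D = 8, N = 5, removing each variable's own equation.
J = 2*M + K - 2*D  [with M=3, K=4, D=8]  = -6
L = -J + 6  [with J=-6]  = 12

12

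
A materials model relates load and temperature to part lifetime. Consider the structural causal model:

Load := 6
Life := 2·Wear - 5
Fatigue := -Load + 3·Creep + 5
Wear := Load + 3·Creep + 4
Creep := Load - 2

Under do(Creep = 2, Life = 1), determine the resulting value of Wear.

16

Under do(Creep = 2, Life = 1), each intervened variable's structural equation is replaced by its fixed value.
Wear = Load + 3·Creep + 4  [with Load=6, Creep=2]  = 16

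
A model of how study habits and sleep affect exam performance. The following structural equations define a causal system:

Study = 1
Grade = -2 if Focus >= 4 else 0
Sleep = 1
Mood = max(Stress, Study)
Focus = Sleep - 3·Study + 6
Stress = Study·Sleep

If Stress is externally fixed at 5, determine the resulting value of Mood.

do(Stress=5) replaces the equation Stress = Study·Sleep with the constant Stress = 5.
Mood = max(Stress, Study)  [with Stress=5, Study=1]  = 5

5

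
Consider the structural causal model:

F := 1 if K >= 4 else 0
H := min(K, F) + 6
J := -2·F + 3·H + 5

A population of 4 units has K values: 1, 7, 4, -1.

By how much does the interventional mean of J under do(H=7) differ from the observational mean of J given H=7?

1

do(H=7) breaks H's dependence on K. With H=7 fixed, J across the units is 26, 24, 24, 26, mean 25.
Observing H=7 restricts to units where H's equation naturally yields 7: K ∈ {7, 4}. In that subpopulation J = 24, 24, mean 24.
Difference = 25 − 24 = 1.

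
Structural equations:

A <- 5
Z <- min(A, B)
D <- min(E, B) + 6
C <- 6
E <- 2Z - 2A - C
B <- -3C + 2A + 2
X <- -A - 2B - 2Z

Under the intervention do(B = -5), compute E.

do(B=-5) replaces the equation B <- -3C + 2A + 2 with the constant B = -5.
Z = min(A, B)  [with A=5, B=-5]  = -5
E = 2Z - 2A - C  [with Z=-5, A=5, C=6]  = -26

-26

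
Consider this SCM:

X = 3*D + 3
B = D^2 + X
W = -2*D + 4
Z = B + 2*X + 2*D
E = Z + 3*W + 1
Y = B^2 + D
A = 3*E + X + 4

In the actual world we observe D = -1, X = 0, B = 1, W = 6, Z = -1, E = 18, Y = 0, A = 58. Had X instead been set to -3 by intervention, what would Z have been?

-10

do(X=-3) replaces the equation X = 3*D + 3 with the constant X = -3.
B = D^2 + X  [with D=-1, X=-3]  = -2
Z = B + 2*X + 2*D  [with B=-2, X=-3, D=-1]  = -10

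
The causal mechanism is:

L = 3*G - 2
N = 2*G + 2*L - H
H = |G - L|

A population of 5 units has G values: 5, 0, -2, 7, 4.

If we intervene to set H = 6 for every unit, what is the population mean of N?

Every unit gets H=6 under the intervention. N values become 30, -10, -26, 46, 22; E[N|do(H=6)] = 12.4.

12.4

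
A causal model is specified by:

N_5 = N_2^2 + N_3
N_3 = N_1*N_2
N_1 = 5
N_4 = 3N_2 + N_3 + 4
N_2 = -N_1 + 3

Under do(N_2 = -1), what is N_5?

-4

do(N_2=-1) replaces the equation N_2 = -N_1 + 3 with the constant N_2 = -1.
N_3 = N_1*N_2  [with N_1=5, N_2=-1]  = -5
N_5 = N_2^2 + N_3  [with N_2=-1, N_3=-5]  = -4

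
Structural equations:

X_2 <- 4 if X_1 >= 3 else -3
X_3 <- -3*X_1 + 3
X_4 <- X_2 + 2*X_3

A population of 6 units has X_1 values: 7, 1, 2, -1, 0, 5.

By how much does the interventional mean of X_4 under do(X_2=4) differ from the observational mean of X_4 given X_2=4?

do(X_2=4) breaks X_2's dependence on X_1. With X_2=4 fixed, X_4 across the units is -32, 4, -2, 16, 10, -20, mean -4.
E[X_4|X_2=4] averages over only the 2 units with X_2=4 (X_1 = 7, 5): X_4 = -32, -20, mean -26.
Difference = -4 − (-26) = 22.

22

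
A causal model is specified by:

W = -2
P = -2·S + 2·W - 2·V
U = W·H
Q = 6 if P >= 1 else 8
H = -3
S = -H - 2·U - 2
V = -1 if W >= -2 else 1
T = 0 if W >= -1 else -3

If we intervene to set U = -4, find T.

-3

The intervention breaks the incoming arrows to U: U = W·H no longer applies, and U = -4.
T is not downstream of the intervention, so its value is determined by the original equations.
T = 0 if W >= -1 else -3  [with W=-2]  = -3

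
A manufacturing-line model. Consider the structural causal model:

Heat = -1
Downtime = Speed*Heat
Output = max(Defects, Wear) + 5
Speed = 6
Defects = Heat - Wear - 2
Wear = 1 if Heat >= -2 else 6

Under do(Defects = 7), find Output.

12

Intervening sets Defects = 7 and removes its equation (Defects = Heat - Wear - 2).
Wear = 1 if Heat >= -2 else 6  [with Heat=-1]  = 1
Output = max(Defects, Wear) + 5  [with Defects=7, Wear=1]  = 12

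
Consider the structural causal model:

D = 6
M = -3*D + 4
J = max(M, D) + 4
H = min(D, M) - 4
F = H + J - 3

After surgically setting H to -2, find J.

10

Under do(H=-2), the mechanism H = min(D, M) - 4 is discarded; H is fixed at -2.
Since J is not a descendant of the intervened variable, it is unaffected.
M = -3*D + 4  [with D=6]  = -14
J = max(M, D) + 4  [with M=-14, D=6]  = 10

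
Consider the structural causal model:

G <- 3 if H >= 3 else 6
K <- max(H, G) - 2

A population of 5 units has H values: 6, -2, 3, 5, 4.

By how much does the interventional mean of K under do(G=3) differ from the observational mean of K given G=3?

-0.3

do(G=3) breaks G's dependence on H. With G=3 fixed, K across the units is 4, 1, 1, 3, 2, mean 2.2.
E[K|G=3] averages over only the 4 units with G=3 (H = 6, 3, 5, 4): K = 4, 1, 3, 2, mean 2.5.
Difference = 2.2 − 2.5 = -0.3.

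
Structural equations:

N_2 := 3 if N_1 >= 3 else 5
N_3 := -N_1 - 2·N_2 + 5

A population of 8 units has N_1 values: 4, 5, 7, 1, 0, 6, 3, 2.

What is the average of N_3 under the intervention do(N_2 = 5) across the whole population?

Every unit gets N_2=5 under the intervention. N_3 values become -9, -10, -12, -6, -5, -11, -8, -7; E[N_3|do(N_2=5)] = -8.5.

-8.5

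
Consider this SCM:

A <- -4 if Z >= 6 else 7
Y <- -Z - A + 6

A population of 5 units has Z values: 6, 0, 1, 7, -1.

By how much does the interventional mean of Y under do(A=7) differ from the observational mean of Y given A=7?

-2.6

The intervention sets A=7 in all 5 units regardless of Z. Recomputing Y per unit gives -7, -1, -2, -8, 0; average -3.6.
Observing A=7 restricts to units where A's equation naturally yields 7: Z ∈ {0, 1, -1}. In that subpopulation Y = -1, -2, 0, mean -1.
Difference = -3.6 − (-1) = -2.6.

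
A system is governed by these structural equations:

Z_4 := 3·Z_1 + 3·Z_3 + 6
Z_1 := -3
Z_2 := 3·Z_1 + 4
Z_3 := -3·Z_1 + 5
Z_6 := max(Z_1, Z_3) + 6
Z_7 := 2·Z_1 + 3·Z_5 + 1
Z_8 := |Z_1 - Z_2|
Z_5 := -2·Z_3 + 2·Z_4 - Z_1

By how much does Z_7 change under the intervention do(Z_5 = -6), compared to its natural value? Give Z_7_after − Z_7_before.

-177

Under do(Z_5=-6), the mechanism Z_5 := -2·Z_3 + 2·Z_4 - Z_1 is discarded; Z_5 is fixed at -6.
Z_7 = 2·Z_1 + 3·Z_5 + 1  [with Z_1=-3, Z_5=-6]  = -23
Without intervention: Z_3 = -3·Z_1 + 5  [with Z_1=-3]  = 14; Z_4 = 3·Z_1 + 3·Z_3 + 6  [with Z_1=-3, Z_3=14]  = 39; Z_5 = -2·Z_3 + 2·Z_4 - Z_1  [with Z_3=14, Z_4=39, Z_1=-3]  = 53; Z_7 = 2·Z_1 + 3·Z_5 + 1  [with Z_1=-3, Z_5=53]  = 154.
Change = -23 − 154 = -177.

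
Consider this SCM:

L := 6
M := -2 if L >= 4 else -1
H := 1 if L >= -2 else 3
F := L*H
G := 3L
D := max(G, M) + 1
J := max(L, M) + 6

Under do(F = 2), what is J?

The intervention breaks the incoming arrows to F: F := L*H no longer applies, and F = 2.
No directed path runs from F to J, so J keeps its natural value.
M = -2 if L >= 4 else -1  [with L=6]  = -2
J = max(L, M) + 6  [with L=6, M=-2]  = 12

12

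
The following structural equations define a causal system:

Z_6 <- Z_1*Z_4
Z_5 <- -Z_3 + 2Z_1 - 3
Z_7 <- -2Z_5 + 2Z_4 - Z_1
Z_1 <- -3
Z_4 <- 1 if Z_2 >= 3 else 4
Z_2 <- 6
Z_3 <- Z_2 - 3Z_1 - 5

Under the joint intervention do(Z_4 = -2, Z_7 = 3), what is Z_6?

The joint intervention fixes Z_4 = -2, Z_7 = 3, removing each variable's own equation.
Z_6 = Z_1*Z_4  [with Z_1=-3, Z_4=-2]  = 6

6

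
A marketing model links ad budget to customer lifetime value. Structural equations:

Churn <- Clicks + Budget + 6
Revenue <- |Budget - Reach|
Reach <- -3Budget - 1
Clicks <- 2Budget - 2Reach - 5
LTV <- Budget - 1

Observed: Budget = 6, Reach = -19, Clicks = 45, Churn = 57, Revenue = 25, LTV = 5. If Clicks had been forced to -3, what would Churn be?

9

The intervention breaks the incoming arrows to Clicks: Clicks <- 2Budget - 2Reach - 5 no longer applies, and Clicks = -3.
Churn = Clicks + Budget + 6  [with Clicks=-3, Budget=6]  = 9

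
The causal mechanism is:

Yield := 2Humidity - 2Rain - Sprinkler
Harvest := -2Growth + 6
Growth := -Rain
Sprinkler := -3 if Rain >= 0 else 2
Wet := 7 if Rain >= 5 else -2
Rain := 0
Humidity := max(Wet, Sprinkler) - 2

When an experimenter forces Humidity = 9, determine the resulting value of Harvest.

Under do(Humidity=9), the mechanism Humidity := max(Wet, Sprinkler) - 2 is discarded; Humidity is fixed at 9.
Since Harvest is not a descendant of the intervened variable, it is unaffected.
Growth = -Rain  [with Rain=0]  = 0
Harvest = -2Growth + 6  [with Growth=0]  = 6

6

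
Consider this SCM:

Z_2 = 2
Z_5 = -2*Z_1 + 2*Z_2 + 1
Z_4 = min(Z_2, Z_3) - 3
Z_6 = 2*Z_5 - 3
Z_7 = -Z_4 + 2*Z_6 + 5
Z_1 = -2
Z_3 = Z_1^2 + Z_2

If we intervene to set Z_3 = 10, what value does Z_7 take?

The intervention breaks the incoming arrows to Z_3: Z_3 = Z_1^2 + Z_2 no longer applies, and Z_3 = 10.
Z_4 = min(Z_2, Z_3) - 3  [with Z_2=2, Z_3=10]  = -1
Z_5 = -2*Z_1 + 2*Z_2 + 1  [with Z_1=-2, Z_2=2]  = 9
Z_6 = 2*Z_5 - 3  [with Z_5=9]  = 15
Z_7 = -Z_4 + 2*Z_6 + 5  [with Z_4=-1, Z_6=15]  = 36

36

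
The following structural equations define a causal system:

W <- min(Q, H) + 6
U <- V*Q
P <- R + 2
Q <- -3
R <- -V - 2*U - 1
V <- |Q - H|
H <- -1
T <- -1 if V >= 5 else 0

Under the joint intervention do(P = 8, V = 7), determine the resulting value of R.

34

Under do(P = 8, V = 7), each intervened variable's structural equation is replaced by its fixed value.
U = V*Q  [with V=7, Q=-3]  = -21
R = -V - 2*U - 1  [with V=7, U=-21]  = 34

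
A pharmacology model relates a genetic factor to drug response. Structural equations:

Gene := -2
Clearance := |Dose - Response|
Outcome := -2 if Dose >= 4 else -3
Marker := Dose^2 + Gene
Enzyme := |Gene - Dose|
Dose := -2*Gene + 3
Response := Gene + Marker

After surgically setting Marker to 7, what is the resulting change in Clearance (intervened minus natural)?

-36

Under do(Marker=7), the mechanism Marker := Dose^2 + Gene is discarded; Marker is fixed at 7.
Dose = -2*Gene + 3  [with Gene=-2]  = 7
Response = Gene + Marker  [with Gene=-2, Marker=7]  = 5
Clearance = |Dose - Response|  [with Dose=7, Response=5]  = 2
Without intervention: Dose = -2*Gene + 3  [with Gene=-2]  = 7; Marker = Dose^2 + Gene  [with Dose=7, Gene=-2]  = 47; Response = Gene + Marker  [with Gene=-2, Marker=47]  = 45; Clearance = |Dose - Response|  [with Dose=7, Response=45]  = 38.
Change = 2 − 38 = -36.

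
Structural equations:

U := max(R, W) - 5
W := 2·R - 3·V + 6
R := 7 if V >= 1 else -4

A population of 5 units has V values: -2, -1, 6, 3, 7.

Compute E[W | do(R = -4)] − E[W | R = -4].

The intervention sets R=-4 in all 5 units regardless of V. Recomputing W per unit gives 4, 1, -20, -11, -23; average -9.8.
Observing R=-4 restricts to units where R's equation naturally yields -4: V ∈ {-2, -1}. In that subpopulation W = 4, 1, mean 2.5.
Difference = -9.8 − 2.5 = -12.3.

-12.3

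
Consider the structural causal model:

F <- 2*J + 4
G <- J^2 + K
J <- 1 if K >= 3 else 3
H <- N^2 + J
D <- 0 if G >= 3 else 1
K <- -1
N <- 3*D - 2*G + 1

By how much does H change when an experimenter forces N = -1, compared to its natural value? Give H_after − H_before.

-224

Under do(N=-1), the mechanism N <- 3*D - 2*G + 1 is discarded; N is fixed at -1.
J = 1 if K >= 3 else 3  [with K=-1]  = 3
H = N^2 + J  [with N=-1, J=3]  = 4
Without intervention: J = 1 if K >= 3 else 3  [with K=-1]  = 3; G = J^2 + K  [with J=3, K=-1]  = 8; D = 0 if G >= 3 else 1  [with G=8]  = 0; N = 3*D - 2*G + 1  [with D=0, G=8]  = -15; H = N^2 + J  [with N=-15, J=3]  = 228.
Change = 4 − 228 = -224.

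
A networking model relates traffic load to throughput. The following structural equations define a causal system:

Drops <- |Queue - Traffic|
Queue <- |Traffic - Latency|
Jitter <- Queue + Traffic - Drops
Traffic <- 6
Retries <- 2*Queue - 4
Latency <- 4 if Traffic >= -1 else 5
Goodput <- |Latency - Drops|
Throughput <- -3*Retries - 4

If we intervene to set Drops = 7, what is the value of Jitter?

Under do(Drops=7), the mechanism Drops <- |Queue - Traffic| is discarded; Drops is fixed at 7.
Latency = 4 if Traffic >= -1 else 5  [with Traffic=6]  = 4
Queue = |Traffic - Latency|  [with Traffic=6, Latency=4]  = 2
Jitter = Queue + Traffic - Drops  [with Queue=2, Traffic=6, Drops=7]  = 1

1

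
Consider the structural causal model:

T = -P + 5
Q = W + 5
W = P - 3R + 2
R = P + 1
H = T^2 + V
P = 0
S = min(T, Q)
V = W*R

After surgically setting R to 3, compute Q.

Under do(R=3), the mechanism R = P + 1 is discarded; R is fixed at 3.
W = P - 3R + 2  [with P=0, R=3]  = -7
Q = W + 5  [with W=-7]  = -2

-2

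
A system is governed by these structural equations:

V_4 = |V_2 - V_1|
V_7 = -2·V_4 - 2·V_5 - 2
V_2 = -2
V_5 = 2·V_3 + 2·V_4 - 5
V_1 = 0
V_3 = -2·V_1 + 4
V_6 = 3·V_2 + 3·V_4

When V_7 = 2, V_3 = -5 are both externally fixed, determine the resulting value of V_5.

-11

Under do(V_7 = 2, V_3 = -5), each intervened variable's structural equation is replaced by its fixed value.
V_4 = |V_2 - V_1|  [with V_2=-2, V_1=0]  = 2
V_5 = 2·V_3 + 2·V_4 - 5  [with V_3=-5, V_4=2]  = -11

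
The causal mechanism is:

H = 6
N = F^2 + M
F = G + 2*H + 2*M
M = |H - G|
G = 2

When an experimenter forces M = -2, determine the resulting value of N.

98

do(M=-2) replaces the equation M = |H - G| with the constant M = -2.
F = G + 2*H + 2*M  [with G=2, H=6, M=-2]  = 10
N = F^2 + M  [with F=10, M=-2]  = 98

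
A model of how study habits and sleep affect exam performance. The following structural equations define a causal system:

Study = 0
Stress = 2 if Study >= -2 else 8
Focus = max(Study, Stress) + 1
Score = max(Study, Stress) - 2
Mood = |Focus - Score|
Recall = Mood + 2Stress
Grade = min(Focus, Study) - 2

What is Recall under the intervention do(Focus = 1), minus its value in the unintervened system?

-2

The intervention breaks the incoming arrows to Focus: Focus = max(Study, Stress) + 1 no longer applies, and Focus = 1.
Stress = 2 if Study >= -2 else 8  [with Study=0]  = 2
Score = max(Study, Stress) - 2  [with Study=0, Stress=2]  = 0
Mood = |Focus - Score|  [with Focus=1, Score=0]  = 1
Recall = Mood + 2Stress  [with Mood=1, Stress=2]  = 5
Without intervention: Stress = 2 if Study >= -2 else 8  [with Study=0]  = 2; Focus = max(Study, Stress) + 1  [with Study=0, Stress=2]  = 3; Score = max(Study, Stress) - 2  [with Study=0, Stress=2]  = 0; Mood = |Focus - Score|  [with Focus=3, Score=0]  = 3; Recall = Mood + 2Stress  [with Mood=3, Stress=2]  = 7.
Change = 5 − 7 = -2.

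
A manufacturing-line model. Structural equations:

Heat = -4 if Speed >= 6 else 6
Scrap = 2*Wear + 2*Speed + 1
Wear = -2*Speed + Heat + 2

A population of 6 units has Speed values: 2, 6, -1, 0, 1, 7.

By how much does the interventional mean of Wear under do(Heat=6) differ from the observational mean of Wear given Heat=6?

Every unit gets Heat=6 under the intervention. Wear values become 4, -4, 10, 8, 6, -6; E[Wear|do(Heat=6)] = 3.
E[Wear|Heat=6] averages over only the 4 units with Heat=6 (Speed = 2, -1, 0, 1): Wear = 4, 10, 8, 6, mean 7.
Difference = 3 − 7 = -4.

-4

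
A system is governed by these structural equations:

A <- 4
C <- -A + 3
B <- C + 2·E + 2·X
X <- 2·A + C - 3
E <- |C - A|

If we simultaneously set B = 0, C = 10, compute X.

Setting B = 0, C = 10 by intervention discards those variables' equations.
X = 2·A + C - 3  [with A=4, C=10]  = 15

15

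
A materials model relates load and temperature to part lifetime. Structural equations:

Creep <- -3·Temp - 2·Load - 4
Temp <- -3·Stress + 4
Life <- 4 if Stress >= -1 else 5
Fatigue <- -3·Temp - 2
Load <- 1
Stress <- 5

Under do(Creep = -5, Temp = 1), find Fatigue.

The joint intervention fixes Creep = -5, Temp = 1, removing each variable's own equation.
Fatigue = -3·Temp - 2  [with Temp=1]  = -5

-5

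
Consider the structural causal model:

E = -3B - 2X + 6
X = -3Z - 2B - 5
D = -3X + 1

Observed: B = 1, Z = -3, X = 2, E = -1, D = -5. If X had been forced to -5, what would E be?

13

The intervention breaks the incoming arrows to X: X = -3Z - 2B - 5 no longer applies, and X = -5.
E = -3B - 2X + 6  [with B=1, X=-5]  = 13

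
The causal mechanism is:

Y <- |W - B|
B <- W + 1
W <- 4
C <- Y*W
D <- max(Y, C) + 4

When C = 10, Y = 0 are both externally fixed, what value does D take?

The joint intervention fixes C = 10, Y = 0, removing each variable's own equation.
D = max(Y, C) + 4  [with Y=0, C=10]  = 14

14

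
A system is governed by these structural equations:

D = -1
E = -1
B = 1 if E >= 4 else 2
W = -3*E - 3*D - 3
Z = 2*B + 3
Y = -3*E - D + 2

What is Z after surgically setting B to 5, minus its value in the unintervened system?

6

do(B=5) replaces the equation B = 1 if E >= 4 else 2 with the constant B = 5.
Z = 2*B + 3  [with B=5]  = 13
Without intervention: B = 1 if E >= 4 else 2  [with E=-1]  = 2; Z = 2*B + 3  [with B=2]  = 7.
Change = 13 − 7 = 6.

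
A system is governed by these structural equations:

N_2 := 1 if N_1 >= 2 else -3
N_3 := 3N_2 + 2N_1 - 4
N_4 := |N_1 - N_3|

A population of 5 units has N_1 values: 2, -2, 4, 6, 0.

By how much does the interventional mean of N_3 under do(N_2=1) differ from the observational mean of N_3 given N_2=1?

-4

Every unit gets N_2=1 under the intervention. N_3 values become 3, -5, 7, 11, -1; E[N_3|do(N_2=1)] = 3.
E[N_3|N_2=1] averages over only the 3 units with N_2=1 (N_1 = 2, 4, 6): N_3 = 3, 7, 11, mean 7.
Difference = 3 − 7 = -4.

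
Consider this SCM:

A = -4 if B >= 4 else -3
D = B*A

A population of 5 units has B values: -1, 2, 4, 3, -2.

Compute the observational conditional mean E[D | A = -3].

Observing A=-3 restricts to units where A's equation naturally yields -3: B ∈ {-1, 2, 3, -2}. In that subpopulation D = 3, -6, -9, 6, mean -1.5.

-1.5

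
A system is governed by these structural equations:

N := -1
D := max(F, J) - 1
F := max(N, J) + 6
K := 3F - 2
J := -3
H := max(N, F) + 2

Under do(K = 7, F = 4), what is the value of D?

The joint intervention fixes K = 7, F = 4, removing each variable's own equation.
D = max(F, J) - 1  [with F=4, J=-3]  = 3

3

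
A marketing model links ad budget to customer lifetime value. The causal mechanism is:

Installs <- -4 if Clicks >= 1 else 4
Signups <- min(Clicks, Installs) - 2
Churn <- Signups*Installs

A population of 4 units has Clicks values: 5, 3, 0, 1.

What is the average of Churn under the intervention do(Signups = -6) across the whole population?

12

Under do(Signups=-6), Signups's equation is replaced by Signups=-6 for every unit. Per-unit Churn: 24, 24, -24, 24. Mean = 12.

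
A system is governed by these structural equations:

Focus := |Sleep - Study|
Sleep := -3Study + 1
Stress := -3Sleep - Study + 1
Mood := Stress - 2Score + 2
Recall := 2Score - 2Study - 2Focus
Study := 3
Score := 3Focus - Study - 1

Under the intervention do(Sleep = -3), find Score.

14

do(Sleep=-3) replaces the equation Sleep := -3Study + 1 with the constant Sleep = -3.
Focus = |Sleep - Study|  [with Sleep=-3, Study=3]  = 6
Score = 3Focus - Study - 1  [with Focus=6, Study=3]  = 14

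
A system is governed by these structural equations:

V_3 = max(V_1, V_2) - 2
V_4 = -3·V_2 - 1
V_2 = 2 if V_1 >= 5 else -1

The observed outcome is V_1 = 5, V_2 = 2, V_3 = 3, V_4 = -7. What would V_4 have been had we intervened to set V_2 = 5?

-16

Under do(V_2=5), the mechanism V_2 = 2 if V_1 >= 5 else -1 is discarded; V_2 is fixed at 5.
V_4 = -3·V_2 - 1  [with V_2=5]  = -16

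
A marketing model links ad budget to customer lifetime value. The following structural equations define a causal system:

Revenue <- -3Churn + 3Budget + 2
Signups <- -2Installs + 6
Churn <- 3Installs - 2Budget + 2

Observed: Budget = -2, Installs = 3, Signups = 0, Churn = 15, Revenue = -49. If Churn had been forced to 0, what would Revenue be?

-4

Intervening sets Churn = 0 and removes its equation (Churn <- 3Installs - 2Budget + 2).
Revenue = -3Churn + 3Budget + 2  [with Churn=0, Budget=-2]  = -4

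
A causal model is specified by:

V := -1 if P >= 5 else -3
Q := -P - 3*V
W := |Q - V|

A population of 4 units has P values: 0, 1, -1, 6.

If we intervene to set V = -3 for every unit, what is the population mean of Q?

The intervention sets V=-3 in all 4 units regardless of P. Recomputing Q per unit gives 9, 8, 10, 3; average 7.5.

7.5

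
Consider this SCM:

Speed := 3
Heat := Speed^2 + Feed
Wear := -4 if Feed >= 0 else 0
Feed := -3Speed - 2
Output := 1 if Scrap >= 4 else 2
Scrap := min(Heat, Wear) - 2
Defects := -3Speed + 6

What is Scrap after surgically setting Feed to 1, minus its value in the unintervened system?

Under do(Feed=1), the mechanism Feed := -3Speed - 2 is discarded; Feed is fixed at 1.
Heat = Speed^2 + Feed  [with Speed=3, Feed=1]  = 10
Wear = -4 if Feed >= 0 else 0  [with Feed=1]  = -4
Scrap = min(Heat, Wear) - 2  [with Heat=10, Wear=-4]  = -6
Without intervention: Feed = -3Speed - 2  [with Speed=3]  = -11; Heat = Speed^2 + Feed  [with Speed=3, Feed=-11]  = -2; Wear = -4 if Feed >= 0 else 0  [with Feed=-11]  = 0; Scrap = min(Heat, Wear) - 2  [with Heat=-2, Wear=0]  = -4.
Change = -6 − (-4) = -2.

-2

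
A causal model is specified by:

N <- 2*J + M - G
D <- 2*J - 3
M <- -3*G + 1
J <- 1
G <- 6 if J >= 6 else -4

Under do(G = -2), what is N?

11

do(G=-2) replaces the equation G <- 6 if J >= 6 else -4 with the constant G = -2.
M = -3*G + 1  [with G=-2]  = 7
N = 2*J + M - G  [with J=1, M=7, G=-2]  = 11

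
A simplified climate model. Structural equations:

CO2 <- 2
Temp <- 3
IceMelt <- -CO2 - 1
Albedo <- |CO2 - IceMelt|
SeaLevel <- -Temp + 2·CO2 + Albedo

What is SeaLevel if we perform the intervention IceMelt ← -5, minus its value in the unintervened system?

2

do(IceMelt=-5) replaces the equation IceMelt <- -CO2 - 1 with the constant IceMelt = -5.
Albedo = |CO2 - IceMelt|  [with CO2=2, IceMelt=-5]  = 7
SeaLevel = -Temp + 2·CO2 + Albedo  [with Temp=3, CO2=2, Albedo=7]  = 8
Without intervention: IceMelt = -CO2 - 1  [with CO2=2]  = -3; Albedo = |CO2 - IceMelt|  [with CO2=2, IceMelt=-3]  = 5; SeaLevel = -Temp + 2·CO2 + Albedo  [with Temp=3, CO2=2, Albedo=5]  = 6.
Change = 8 − 6 = 2.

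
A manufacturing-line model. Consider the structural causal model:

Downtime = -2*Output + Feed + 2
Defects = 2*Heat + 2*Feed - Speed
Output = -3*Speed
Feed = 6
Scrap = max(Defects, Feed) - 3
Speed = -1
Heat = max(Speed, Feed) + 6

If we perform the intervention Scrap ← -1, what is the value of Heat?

12

do(Scrap=-1) replaces the equation Scrap = max(Defects, Feed) - 3 with the constant Scrap = -1.
Heat is not downstream of the intervention, so its value is determined by the original equations.
Heat = max(Speed, Feed) + 6  [with Speed=-1, Feed=6]  = 12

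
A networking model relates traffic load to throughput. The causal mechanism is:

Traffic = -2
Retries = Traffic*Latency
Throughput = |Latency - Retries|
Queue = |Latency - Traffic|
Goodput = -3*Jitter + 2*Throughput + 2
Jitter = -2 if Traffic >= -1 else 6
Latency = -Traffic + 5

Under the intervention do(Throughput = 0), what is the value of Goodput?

-16

Intervening sets Throughput = 0 and removes its equation (Throughput = |Latency - Retries|).
Jitter = -2 if Traffic >= -1 else 6  [with Traffic=-2]  = 6
Goodput = -3*Jitter + 2*Throughput + 2  [with Jitter=6, Throughput=0]  = -16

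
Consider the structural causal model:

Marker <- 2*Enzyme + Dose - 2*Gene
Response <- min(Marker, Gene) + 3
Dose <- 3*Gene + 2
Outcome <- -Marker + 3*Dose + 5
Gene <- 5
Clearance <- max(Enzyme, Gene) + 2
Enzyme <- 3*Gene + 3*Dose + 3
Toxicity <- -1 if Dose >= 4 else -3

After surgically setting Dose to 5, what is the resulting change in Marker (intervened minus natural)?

Under do(Dose=5), the mechanism Dose <- 3*Gene + 2 is discarded; Dose is fixed at 5.
Enzyme = 3*Gene + 3*Dose + 3  [with Gene=5, Dose=5]  = 33
Marker = 2*Enzyme + Dose - 2*Gene  [with Enzyme=33, Dose=5, Gene=5]  = 61
Without intervention: Dose = 3*Gene + 2  [with Gene=5]  = 17; Enzyme = 3*Gene + 3*Dose + 3  [with Gene=5, Dose=17]  = 69; Marker = 2*Enzyme + Dose - 2*Gene  [with Enzyme=69, Dose=17, Gene=5]  = 145.
Change = 61 − 145 = -84.

-84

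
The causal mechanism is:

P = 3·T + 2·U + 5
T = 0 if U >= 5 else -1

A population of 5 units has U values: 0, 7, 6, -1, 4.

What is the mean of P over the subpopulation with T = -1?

4

Conditioning on T=-1 selects the 3 unit(s) with U ∈ {0, -1, 4}. Their P values: 2, 0, 10. Mean = 4.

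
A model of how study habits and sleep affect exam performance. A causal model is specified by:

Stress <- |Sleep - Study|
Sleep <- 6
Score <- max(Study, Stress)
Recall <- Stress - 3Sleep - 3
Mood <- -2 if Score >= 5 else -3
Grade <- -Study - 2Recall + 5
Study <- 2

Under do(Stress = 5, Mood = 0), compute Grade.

35

Under do(Stress = 5, Mood = 0), each intervened variable's structural equation is replaced by its fixed value.
Recall = Stress - 3Sleep - 3  [with Stress=5, Sleep=6]  = -16
Grade = -Study - 2Recall + 5  [with Study=2, Recall=-16]  = 35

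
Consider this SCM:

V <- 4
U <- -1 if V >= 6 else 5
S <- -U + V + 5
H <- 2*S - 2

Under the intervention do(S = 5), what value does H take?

The intervention breaks the incoming arrows to S: S <- -U + V + 5 no longer applies, and S = 5.
H = 2*S - 2  [with S=5]  = 8

8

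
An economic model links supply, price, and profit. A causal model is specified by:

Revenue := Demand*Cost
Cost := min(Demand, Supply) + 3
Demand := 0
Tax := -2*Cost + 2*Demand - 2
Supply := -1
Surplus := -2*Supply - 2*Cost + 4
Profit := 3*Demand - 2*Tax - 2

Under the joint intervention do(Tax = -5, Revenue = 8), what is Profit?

8

Setting Tax = -5, Revenue = 8 by intervention discards those variables' equations.
Profit = 3*Demand - 2*Tax - 2  [with Demand=0, Tax=-5]  = 8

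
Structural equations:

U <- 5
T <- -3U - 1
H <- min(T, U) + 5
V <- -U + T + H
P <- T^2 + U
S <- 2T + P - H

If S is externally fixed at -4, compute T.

-16

do(S=-4) replaces the equation S <- 2T + P - H with the constant S = -4.
T is not downstream of the intervention, so its value is determined by the original equations.
T = -3U - 1  [with U=5]  = -16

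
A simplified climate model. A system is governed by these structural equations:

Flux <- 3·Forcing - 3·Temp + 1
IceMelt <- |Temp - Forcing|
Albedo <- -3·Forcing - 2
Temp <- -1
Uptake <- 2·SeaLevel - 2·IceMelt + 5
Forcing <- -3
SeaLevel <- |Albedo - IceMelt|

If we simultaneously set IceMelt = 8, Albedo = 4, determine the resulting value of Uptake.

Under do(IceMelt = 8, Albedo = 4), each intervened variable's structural equation is replaced by its fixed value.
SeaLevel = |Albedo - IceMelt|  [with Albedo=4, IceMelt=8]  = 4
Uptake = 2·SeaLevel - 2·IceMelt + 5  [with SeaLevel=4, IceMelt=8]  = -3

-3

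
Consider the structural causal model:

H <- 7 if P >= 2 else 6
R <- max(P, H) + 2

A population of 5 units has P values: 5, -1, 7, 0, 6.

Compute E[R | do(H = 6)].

do(H=6) breaks H's dependence on P. With H=6 fixed, R across the units is 8, 8, 9, 8, 8, mean 8.2.

8.2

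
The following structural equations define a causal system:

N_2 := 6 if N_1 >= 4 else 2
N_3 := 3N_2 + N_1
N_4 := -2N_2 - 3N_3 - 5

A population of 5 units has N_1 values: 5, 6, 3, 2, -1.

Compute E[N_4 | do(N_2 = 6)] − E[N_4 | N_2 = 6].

Under do(N_2=6), N_2's equation is replaced by N_2=6 for every unit. Per-unit N_4: -86, -89, -80, -77, -68. Mean = -80.
Observing N_2=6 restricts to units where N_2's equation naturally yields 6: N_1 ∈ {5, 6}. In that subpopulation N_4 = -86, -89, mean -87.5.
Difference = -80 − (-87.5) = 7.5.

7.5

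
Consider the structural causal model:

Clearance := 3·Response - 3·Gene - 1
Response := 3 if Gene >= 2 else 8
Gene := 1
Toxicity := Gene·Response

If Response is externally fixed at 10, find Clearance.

26

Under do(Response=10), the mechanism Response := 3 if Gene >= 2 else 8 is discarded; Response is fixed at 10.
Clearance = 3·Response - 3·Gene - 1  [with Response=10, Gene=1]  = 26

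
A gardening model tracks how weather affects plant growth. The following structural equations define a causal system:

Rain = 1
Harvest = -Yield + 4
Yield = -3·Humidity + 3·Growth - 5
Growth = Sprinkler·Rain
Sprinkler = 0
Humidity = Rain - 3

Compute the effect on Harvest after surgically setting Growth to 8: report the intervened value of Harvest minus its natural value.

-24

The intervention breaks the incoming arrows to Growth: Growth = Sprinkler·Rain no longer applies, and Growth = 8.
Humidity = Rain - 3  [with Rain=1]  = -2
Yield = -3·Humidity + 3·Growth - 5  [with Humidity=-2, Growth=8]  = 25
Harvest = -Yield + 4  [with Yield=25]  = -21
Without intervention: Growth = Sprinkler·Rain  [with Sprinkler=0, Rain=1]  = 0; Humidity = Rain - 3  [with Rain=1]  = -2; Yield = -3·Humidity + 3·Growth - 5  [with Humidity=-2, Growth=0]  = 1; Harvest = -Yield + 4  [with Yield=1]  = 3.
Change = -21 − 3 = -24.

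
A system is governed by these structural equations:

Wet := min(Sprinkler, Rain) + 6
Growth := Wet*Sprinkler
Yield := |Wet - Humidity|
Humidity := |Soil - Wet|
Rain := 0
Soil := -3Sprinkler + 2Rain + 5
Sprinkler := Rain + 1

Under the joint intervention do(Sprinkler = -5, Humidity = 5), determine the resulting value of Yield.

4

Setting Sprinkler = -5, Humidity = 5 by intervention discards those variables' equations.
Wet = min(Sprinkler, Rain) + 6  [with Sprinkler=-5, Rain=0]  = 1
Yield = |Wet - Humidity|  [with Wet=1, Humidity=5]  = 4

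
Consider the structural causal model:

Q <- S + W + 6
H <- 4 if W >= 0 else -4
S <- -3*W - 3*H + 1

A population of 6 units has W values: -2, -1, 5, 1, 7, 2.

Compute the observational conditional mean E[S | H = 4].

-22.25

Conditioning on H=4 selects the 4 unit(s) with W ∈ {5, 1, 7, 2}. Their S values: -26, -14, -32, -17. Mean = -22.25.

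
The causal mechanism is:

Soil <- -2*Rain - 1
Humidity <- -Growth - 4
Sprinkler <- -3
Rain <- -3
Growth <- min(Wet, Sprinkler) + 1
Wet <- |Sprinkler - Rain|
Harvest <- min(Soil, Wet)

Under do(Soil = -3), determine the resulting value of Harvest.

The intervention breaks the incoming arrows to Soil: Soil <- -2*Rain - 1 no longer applies, and Soil = -3.
Wet = |Sprinkler - Rain|  [with Sprinkler=-3, Rain=-3]  = 0
Harvest = min(Soil, Wet)  [with Soil=-3, Wet=0]  = -3

-3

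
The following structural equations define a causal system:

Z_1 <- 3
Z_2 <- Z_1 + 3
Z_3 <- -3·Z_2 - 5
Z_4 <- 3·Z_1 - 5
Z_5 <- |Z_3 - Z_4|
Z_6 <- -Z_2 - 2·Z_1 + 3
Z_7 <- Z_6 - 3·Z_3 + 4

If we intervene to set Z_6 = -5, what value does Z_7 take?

68

Intervening sets Z_6 = -5 and removes its equation (Z_6 <- -Z_2 - 2·Z_1 + 3).
Z_2 = Z_1 + 3  [with Z_1=3]  = 6
Z_3 = -3·Z_2 - 5  [with Z_2=6]  = -23
Z_7 = Z_6 - 3·Z_3 + 4  [with Z_6=-5, Z_3=-23]  = 68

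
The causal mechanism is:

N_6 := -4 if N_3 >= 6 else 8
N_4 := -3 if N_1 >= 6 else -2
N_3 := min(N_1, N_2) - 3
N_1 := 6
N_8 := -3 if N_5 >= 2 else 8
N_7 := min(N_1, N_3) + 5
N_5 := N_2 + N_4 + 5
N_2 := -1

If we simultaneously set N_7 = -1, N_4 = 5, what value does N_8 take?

The joint intervention fixes N_7 = -1, N_4 = 5, removing each variable's own equation.
N_5 = N_2 + N_4 + 5  [with N_2=-1, N_4=5]  = 9
N_8 = -3 if N_5 >= 2 else 8  [with N_5=9]  = -3

-3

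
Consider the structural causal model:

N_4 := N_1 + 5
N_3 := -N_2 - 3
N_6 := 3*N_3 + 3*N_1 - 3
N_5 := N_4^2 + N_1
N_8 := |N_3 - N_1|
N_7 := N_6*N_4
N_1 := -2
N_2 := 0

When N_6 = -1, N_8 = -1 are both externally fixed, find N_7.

Under do(N_6 = -1, N_8 = -1), each intervened variable's structural equation is replaced by its fixed value.
N_4 = N_1 + 5  [with N_1=-2]  = 3
N_7 = N_6*N_4  [with N_6=-1, N_4=3]  = -3

-3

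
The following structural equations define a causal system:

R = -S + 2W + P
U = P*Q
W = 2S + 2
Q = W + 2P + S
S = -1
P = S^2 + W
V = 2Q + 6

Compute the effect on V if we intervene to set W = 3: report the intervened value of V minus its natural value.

Under do(W=3), the mechanism W = 2S + 2 is discarded; W is fixed at 3.
P = S^2 + W  [with S=-1, W=3]  = 4
Q = W + 2P + S  [with W=3, P=4, S=-1]  = 10
V = 2Q + 6  [with Q=10]  = 26
Without intervention: W = 2S + 2  [with S=-1]  = 0; P = S^2 + W  [with S=-1, W=0]  = 1; Q = W + 2P + S  [with W=0, P=1, S=-1]  = 1; V = 2Q + 6  [with Q=1]  = 8.
Change = 26 − 8 = 18.

18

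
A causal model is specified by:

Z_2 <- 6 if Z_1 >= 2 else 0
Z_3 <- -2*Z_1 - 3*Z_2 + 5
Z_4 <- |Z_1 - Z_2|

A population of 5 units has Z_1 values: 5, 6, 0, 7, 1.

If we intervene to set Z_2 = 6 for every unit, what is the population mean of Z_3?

-20.6

Every unit gets Z_2=6 under the intervention. Z_3 values become -23, -25, -13, -27, -15; E[Z_3|do(Z_2=6)] = -20.6.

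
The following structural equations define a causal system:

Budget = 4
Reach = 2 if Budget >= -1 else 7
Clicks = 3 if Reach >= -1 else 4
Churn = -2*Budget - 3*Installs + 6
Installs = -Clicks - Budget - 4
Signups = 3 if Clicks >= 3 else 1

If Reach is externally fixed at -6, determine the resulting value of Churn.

34

Under do(Reach=-6), the mechanism Reach = 2 if Budget >= -1 else 7 is discarded; Reach is fixed at -6.
Clicks = 3 if Reach >= -1 else 4  [with Reach=-6]  = 4
Installs = -Clicks - Budget - 4  [with Clicks=4, Budget=4]  = -12
Churn = -2*Budget - 3*Installs + 6  [with Budget=4, Installs=-12]  = 34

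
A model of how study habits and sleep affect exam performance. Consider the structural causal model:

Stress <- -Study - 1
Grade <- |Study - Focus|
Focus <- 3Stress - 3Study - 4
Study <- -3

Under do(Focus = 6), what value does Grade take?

9

The intervention breaks the incoming arrows to Focus: Focus <- 3Stress - 3Study - 4 no longer applies, and Focus = 6.
Grade = |Study - Focus|  [with Study=-3, Focus=6]  = 9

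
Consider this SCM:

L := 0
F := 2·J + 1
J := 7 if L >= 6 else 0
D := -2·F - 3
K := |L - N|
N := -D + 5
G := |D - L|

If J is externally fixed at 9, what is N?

46

do(J=9) replaces the equation J := 7 if L >= 6 else 0 with the constant J = 9.
F = 2·J + 1  [with J=9]  = 19
D = -2·F - 3  [with F=19]  = -41
N = -D + 5  [with D=-41]  = 46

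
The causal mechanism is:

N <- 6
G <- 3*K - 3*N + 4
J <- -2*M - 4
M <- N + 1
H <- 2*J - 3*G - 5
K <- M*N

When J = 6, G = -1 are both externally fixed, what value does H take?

The joint intervention fixes J = 6, G = -1, removing each variable's own equation.
H = 2*J - 3*G - 5  [with J=6, G=-1]  = 10

10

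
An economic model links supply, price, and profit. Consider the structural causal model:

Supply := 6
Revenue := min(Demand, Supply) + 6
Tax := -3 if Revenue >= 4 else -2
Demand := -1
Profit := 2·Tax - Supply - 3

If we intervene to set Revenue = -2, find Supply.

Under do(Revenue=-2), the mechanism Revenue := min(Demand, Supply) + 6 is discarded; Revenue is fixed at -2.
Since Supply is not a descendant of the intervened variable, it is unaffected.

6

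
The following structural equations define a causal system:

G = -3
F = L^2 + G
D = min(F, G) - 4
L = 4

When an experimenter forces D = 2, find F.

Under do(D=2), the mechanism D = min(F, G) - 4 is discarded; D is fixed at 2.
Since F is not a descendant of the intervened variable, it is unaffected.
F = L^2 + G  [with L=4, G=-3]  = 13

13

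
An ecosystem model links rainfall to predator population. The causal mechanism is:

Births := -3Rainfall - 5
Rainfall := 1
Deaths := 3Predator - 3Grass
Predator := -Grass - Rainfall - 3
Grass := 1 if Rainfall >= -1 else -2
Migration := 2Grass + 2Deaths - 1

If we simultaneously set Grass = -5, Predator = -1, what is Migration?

13

Under do(Grass = -5, Predator = -1), each intervened variable's structural equation is replaced by its fixed value.
Deaths = 3Predator - 3Grass  [with Predator=-1, Grass=-5]  = 12
Migration = 2Grass + 2Deaths - 1  [with Grass=-5, Deaths=12]  = 13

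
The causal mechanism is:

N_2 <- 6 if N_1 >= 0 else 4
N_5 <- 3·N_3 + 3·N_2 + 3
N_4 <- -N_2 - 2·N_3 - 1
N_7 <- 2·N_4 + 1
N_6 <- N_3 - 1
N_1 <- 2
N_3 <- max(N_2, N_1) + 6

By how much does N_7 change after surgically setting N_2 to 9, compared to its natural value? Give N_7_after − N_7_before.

Under do(N_2=9), the mechanism N_2 <- 6 if N_1 >= 0 else 4 is discarded; N_2 is fixed at 9.
N_3 = max(N_2, N_1) + 6  [with N_2=9, N_1=2]  = 15
N_4 = -N_2 - 2·N_3 - 1  [with N_2=9, N_3=15]  = -40
N_7 = 2·N_4 + 1  [with N_4=-40]  = -79
Without intervention: N_2 = 6 if N_1 >= 0 else 4  [with N_1=2]  = 6; N_3 = max(N_2, N_1) + 6  [with N_2=6, N_1=2]  = 12; N_4 = -N_2 - 2·N_3 - 1  [with N_2=6, N_3=12]  = -31; N_7 = 2·N_4 + 1  [with N_4=-31]  = -61.
Change = -79 − (-61) = -18.

-18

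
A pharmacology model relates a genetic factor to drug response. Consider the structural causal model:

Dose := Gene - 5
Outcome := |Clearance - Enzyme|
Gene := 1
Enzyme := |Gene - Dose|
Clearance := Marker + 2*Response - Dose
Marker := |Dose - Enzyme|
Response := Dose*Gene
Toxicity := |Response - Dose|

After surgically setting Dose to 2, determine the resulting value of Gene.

Under do(Dose=2), the mechanism Dose := Gene - 5 is discarded; Dose is fixed at 2.
Gene is not downstream of the intervention, so its value is determined by the original equations.

1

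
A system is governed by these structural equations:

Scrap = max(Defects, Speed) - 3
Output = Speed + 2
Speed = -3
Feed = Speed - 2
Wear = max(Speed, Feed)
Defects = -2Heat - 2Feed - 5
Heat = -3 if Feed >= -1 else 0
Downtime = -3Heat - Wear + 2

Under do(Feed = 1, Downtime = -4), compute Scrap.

Under do(Feed = 1, Downtime = -4), each intervened variable's structural equation is replaced by its fixed value.
Heat = -3 if Feed >= -1 else 0  [with Feed=1]  = -3
Defects = -2Heat - 2Feed - 5  [with Heat=-3, Feed=1]  = -1
Scrap = max(Defects, Speed) - 3  [with Defects=-1, Speed=-3]  = -4

-4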